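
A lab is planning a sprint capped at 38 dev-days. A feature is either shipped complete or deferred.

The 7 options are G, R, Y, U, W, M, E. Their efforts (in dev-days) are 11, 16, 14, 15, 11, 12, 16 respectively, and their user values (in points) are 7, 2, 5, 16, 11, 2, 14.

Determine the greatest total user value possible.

U + E: effort 15 + 16 = 31 ≤ 38, user value 16 + 14 = 30.
G + W + E: effort 11 + 11 + 16 = 38 ≤ 38, user value 7 + 11 + 14 = 32.
G + U + W: effort 11 + 15 + 11 = 37 ≤ 38, user value 7 + 16 + 11 = 34.
Best is G, U, and W with total user value 34.

34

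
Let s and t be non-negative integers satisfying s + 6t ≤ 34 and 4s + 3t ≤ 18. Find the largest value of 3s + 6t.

(s,t)=(0,5) is feasible, giving 30.
(s,t)=(1,4) is feasible, giving 27.
(s,t)=(0,4) is feasible, giving 24.
The best lattice point is (0,5), giving 30.

30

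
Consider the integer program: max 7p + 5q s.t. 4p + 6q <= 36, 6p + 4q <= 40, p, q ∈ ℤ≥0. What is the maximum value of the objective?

(p,q)=(6,1) is feasible, giving 47.
(p,q)=(5,2) is feasible, giving 45.
(p,q)=(4,3) is feasible, giving 43.
No feasible integer point exceeds 47.

47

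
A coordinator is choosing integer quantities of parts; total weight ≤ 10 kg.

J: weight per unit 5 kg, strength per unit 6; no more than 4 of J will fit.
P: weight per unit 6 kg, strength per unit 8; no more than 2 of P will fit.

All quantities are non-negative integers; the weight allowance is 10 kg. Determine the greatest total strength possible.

12

2×J: weight 10 ≤ 10, strength 2·6 = 12.
1×P: weight 6 ≤ 10, strength 1·8 = 8.
Best is 12.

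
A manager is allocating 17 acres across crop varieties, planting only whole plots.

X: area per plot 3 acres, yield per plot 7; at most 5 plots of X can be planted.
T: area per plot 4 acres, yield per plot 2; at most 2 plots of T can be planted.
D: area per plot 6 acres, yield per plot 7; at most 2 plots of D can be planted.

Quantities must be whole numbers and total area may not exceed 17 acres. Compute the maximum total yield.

35

5×X: area 15 ≤ 17, yield 5·7 = 35.
4×X and 1×T: area 16 ≤ 17, yield 4·7 + 1·2 = 30.
Best is 35.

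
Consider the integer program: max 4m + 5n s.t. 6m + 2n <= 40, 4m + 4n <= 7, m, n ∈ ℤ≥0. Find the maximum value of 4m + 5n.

5

The continuous relaxation peaks at (0, 1.75) with value 8.75; rounding to a feasible lattice point costs some objective.
(m,n)=(0,1): 6·0+2·1=2≤40, 4·0+4·1=4≤7, objective 5.
(m,n)=(1,0): 6·1+2·0=6≤40, 4·1+4·0=4≤7, objective 4.
(m,n)=(0,0): 6·0+2·0=0≤40, 4·0+4·0=0≤7, objective 0.
No feasible integer point exceeds 5.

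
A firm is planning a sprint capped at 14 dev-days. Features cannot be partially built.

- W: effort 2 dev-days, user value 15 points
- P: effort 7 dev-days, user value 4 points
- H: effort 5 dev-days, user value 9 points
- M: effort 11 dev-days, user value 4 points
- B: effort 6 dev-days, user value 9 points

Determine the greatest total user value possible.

Allowing fractional choices, the relaxed optimum would be about 33.6, but features are indivisible.
W + P + H: effort 2 + 7 + 5 = 14 ≤ 14, user value 15 + 4 + 9 = 28.
W + H + B: effort 2 + 5 + 6 = 13 ≤ 14, user value 15 + 9 + 9 = 33.
Best is W, H, and B with total user value 33.

33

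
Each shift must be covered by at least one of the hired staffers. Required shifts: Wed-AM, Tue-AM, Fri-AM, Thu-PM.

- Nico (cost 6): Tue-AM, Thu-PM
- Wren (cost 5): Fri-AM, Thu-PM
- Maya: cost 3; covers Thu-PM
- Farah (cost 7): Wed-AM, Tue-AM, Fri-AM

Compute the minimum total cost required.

Choose Maya and Farah: together they cover Wed-AM, Tue-AM, Fri-AM, Thu-PM — every shift.
Total cost: 3 + 7 = 10.
No cover costs less than 10.

10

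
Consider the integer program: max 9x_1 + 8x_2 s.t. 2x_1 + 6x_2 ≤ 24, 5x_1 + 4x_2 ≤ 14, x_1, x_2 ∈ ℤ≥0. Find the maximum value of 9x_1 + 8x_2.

(x_1,x_2)=(2,1): 2·2+6·1=10≤24, 5·2+4·1=14≤14, objective 26.
(x_1,x_2)=(1,2): 2·1+6·2=14≤24, 5·1+4·2=13≤14, objective 25.
(x_1,x_2)=(0,3): 2·0+6·3=18≤24, 5·0+4·3=12≤14, objective 24.
The best lattice point is (2,1), giving 26.

26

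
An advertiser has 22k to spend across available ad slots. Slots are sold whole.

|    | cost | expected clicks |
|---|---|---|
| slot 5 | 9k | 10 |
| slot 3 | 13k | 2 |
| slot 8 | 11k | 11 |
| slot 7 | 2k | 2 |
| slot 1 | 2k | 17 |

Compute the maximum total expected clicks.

38

slot 5 + slot 8 + slot 1: cost 9 + 11 + 2 = 22 ≤ 22, expected clicks 10 + 11 + 17 = 38.
slot 5 + slot 7 + slot 1: cost 9 + 2 + 2 = 13 ≤ 22, expected clicks 10 + 2 + 17 = 29.
slot 8 + slot 7 + slot 1: cost 11 + 2 + 2 = 15 ≤ 22, expected clicks 11 + 2 + 17 = 30.
Best is slot 5, slot 8, and slot 1 with total expected clicks 38.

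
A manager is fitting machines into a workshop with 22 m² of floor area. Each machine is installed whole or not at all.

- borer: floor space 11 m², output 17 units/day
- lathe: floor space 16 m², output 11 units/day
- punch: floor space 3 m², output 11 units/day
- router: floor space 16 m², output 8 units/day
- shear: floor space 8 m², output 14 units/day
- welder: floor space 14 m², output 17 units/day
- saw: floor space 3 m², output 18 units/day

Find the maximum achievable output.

49

Take borer, shear, and saw: floor space 11 + 8 + 3 = 22 ≤ 22, output 17 + 14 + 18 = 49.
No other feasible combination does better.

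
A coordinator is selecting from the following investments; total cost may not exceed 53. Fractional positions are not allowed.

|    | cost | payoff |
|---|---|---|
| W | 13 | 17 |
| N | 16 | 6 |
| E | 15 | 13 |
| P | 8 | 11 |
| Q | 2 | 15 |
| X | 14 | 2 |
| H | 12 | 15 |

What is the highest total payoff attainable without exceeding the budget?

71

Allowing fractional choices, the relaxed optimum would be about 72.1, but investments are indivisible.
W + E + P + Q + H: cost 13 + 15 + 8 + 2 + 12 = 50 ≤ 53, payoff 17 + 13 + 11 + 15 + 15 = 71.
W + E + Q + H: cost 13 + 15 + 2 + 12 = 42 ≤ 53, payoff 17 + 13 + 15 + 15 = 60.
W + N + P + Q + H: cost 13 + 16 + 8 + 2 + 12 = 51 ≤ 53, payoff 17 + 6 + 11 + 15 + 15 = 64.
Best is W, E, P, Q, and H with total payoff 71.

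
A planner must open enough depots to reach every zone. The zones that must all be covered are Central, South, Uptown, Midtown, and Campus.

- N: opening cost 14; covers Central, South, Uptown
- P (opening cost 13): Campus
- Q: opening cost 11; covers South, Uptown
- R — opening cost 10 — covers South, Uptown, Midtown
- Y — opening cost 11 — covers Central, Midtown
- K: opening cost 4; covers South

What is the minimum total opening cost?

This is a weighted set-cover instance.
Choose P, R, and Y: together they cover Central, South, Uptown, Midtown, Campus — every zone.
Total opening cost: 13 + 10 + 11 = 34.

34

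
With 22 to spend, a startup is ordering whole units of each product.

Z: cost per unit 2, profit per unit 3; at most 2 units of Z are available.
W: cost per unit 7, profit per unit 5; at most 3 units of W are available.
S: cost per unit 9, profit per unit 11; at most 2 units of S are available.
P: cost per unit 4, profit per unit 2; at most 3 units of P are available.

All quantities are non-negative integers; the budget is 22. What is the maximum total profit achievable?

2×Z and 2×S: cost 22 ≤ 22, profit 2·3 + 2·11 = 28.
1×Z and 2×S: cost 20 ≤ 22, profit 1·3 + 2·11 = 25.
Best is 28.

28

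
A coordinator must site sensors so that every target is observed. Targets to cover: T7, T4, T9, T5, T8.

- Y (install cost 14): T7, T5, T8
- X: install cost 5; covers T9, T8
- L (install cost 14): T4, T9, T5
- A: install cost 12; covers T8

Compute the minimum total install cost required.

The greedy cost-per-new-target heuristic would pick X, Y, and L for 33, but a cheaper cover exists.
Choose Y and L: together they cover T7, T4, T9, T5, T8 — every target.
Total install cost: 14 + 14 = 28.
No cover costs less than 28.

28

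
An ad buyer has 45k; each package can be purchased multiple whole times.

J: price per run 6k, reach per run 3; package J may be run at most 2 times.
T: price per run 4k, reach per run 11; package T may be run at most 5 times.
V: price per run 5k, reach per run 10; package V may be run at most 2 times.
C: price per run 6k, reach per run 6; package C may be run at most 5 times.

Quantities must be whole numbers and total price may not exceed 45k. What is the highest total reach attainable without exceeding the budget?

87

5×T, 2×V, and 2×C: price 42 ≤ 45, reach 5·11 + 2·10 + 2·6 = 87.
1×J, 5×T, 2×V, and 1×C: price 42 ≤ 45, reach 1·3 + 5·11 + 2·10 + 1·6 = 84.
Best is 87.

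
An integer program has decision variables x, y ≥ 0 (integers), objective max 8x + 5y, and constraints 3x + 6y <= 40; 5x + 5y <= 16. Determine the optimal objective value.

24

The continuous relaxation peaks at (3.2, 0) with value 25.60; rounding to a feasible lattice point costs some objective.
(x,y)=(3,0): 3·3+6·0=9≤40, 5·3+5·0=15≤16, objective 24.
(x,y)=(2,1): 3·2+6·1=12≤40, 5·2+5·1=15≤16, objective 21.
(x,y)=(2,0): 3·2+6·0=6≤40, 5·2+5·0=10≤16, objective 16.
The best lattice point is (3,0), giving 24.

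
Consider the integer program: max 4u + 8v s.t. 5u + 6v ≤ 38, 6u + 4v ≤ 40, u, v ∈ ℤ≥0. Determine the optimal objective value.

The continuous relaxation peaks at (0, 6.33) with value 50.67; rounding to a feasible lattice point costs some objective.
(u,v)=(0,6): 5·0+6·6=36≤38, 6·0+4·6=24≤40, objective 48.
(u,v)=(1,5): 5·1+6·5=35≤38, 6·1+4·5=26≤40, objective 44.
(u,v)=(0,5): 5·0+6·5=30≤38, 6·0+4·5=20≤40, objective 40.
Maximum is 48 at (u,v)=(0,6).

48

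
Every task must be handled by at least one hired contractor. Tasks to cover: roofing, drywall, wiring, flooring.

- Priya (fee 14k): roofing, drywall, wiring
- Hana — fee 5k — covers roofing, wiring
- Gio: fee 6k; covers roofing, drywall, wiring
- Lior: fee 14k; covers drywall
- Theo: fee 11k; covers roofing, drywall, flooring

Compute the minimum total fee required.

16

The greedy cost-per-new-task heuristic would pick Gio and Theo for 17, but a cheaper cover exists.
Choose Hana and Theo: together they cover roofing, drywall, wiring, flooring — every task.
Total fee: 5 + 11 = 16.
No cover costs less than 16.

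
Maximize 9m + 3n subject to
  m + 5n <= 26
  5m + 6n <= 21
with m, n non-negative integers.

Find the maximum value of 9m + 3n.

36

(m,n)=(4,0) is feasible, giving 36.
(m,n)=(3,1) is feasible, giving 30.
The best lattice point is (4,0), giving 36.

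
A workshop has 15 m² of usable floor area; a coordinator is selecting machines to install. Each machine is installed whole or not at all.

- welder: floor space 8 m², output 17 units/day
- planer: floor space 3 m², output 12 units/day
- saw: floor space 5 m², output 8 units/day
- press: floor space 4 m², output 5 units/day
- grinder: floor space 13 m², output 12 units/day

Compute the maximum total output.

34

This is a 0-1 knapsack instance.
planer + saw + press: floor space 3 + 5 + 4 = 12 ≤ 15, output 12 + 8 + 5 = 25.
welder + planer + press: floor space 8 + 3 + 4 = 15 ≤ 15, output 17 + 12 + 5 = 34.
welder + planer: floor space 8 + 3 = 11 ≤ 15, output 17 + 12 = 29.
Best is welder, planer, and press with total output 34.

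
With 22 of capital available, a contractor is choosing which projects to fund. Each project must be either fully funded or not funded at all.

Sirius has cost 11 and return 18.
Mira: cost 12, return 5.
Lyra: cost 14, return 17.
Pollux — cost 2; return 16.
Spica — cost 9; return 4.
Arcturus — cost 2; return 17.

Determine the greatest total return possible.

51

Treat it as a binary knapsack problem.
Sirius + Pollux + Arcturus: cost 11 + 2 + 2 = 15 ≤ 22, return 18 + 16 + 17 = 51.
Lyra + Pollux + Arcturus: cost 14 + 2 + 2 = 18 ≤ 22, return 17 + 16 + 17 = 50.
Best is Sirius, Pollux, and Arcturus with total return 51.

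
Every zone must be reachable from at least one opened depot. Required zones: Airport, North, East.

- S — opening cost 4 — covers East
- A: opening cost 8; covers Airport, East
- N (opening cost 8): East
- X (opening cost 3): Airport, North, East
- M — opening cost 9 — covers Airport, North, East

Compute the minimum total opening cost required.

X alone covers Airport, North, East — every zone.
Total opening cost: 3.

3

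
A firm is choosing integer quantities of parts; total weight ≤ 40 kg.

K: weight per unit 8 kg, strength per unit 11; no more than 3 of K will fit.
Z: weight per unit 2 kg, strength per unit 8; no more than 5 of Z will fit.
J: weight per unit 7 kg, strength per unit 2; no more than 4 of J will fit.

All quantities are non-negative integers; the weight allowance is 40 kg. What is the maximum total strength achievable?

This is a bounded integer knapsack.
Z has the best ratio (8/2); taking only Z gives at most 5×8 = 40 (stopped by the supply cap of 5).
Mixing does better — 3×K and 5×Z: weight 34 ≤ 40, strength 3·11 + 5·8 = 73.

73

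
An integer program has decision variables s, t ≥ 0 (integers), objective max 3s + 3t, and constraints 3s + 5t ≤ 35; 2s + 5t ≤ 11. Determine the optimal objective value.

15

(s,t)=(5,0): 3·5+5·0=15≤35, 2·5+5·0=10≤11, objective 15.
(s,t)=(4,0): 3·4+5·0=12≤35, 2·4+5·0=8≤11, objective 12.
No feasible integer point exceeds 15.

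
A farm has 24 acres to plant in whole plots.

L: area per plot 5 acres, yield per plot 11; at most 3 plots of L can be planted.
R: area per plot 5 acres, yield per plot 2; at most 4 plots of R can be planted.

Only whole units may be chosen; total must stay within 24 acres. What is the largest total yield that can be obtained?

3×L: area 15 ≤ 24, yield 3·11 = 33.
3×L and 1×R: area 20 ≤ 24, yield 3·11 + 1·2 = 35.
Best is 35.

35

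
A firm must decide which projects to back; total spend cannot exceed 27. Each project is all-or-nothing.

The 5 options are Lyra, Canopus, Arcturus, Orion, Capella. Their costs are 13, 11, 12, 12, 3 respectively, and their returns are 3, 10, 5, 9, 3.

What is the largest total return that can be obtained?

22

This is an integer program with binary decision variables.
Canopus + Orion: cost 11 + 12 = 23 ≤ 27, return 10 + 9 = 19.
Canopus + Arcturus + Capella: cost 11 + 12 + 3 = 26 ≤ 27, return 10 + 5 + 3 = 18.
Canopus + Orion + Capella: cost 11 + 12 + 3 = 26 ≤ 27, return 10 + 9 + 3 = 22.
Best is Canopus, Orion, and Capella with total return 22.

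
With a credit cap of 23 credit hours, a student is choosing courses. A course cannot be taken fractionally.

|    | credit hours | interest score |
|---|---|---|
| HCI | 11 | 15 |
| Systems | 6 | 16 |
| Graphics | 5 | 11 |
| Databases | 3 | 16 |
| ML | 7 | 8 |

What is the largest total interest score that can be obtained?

Take Systems, Graphics, Databases, and ML: credit hours 6 + 5 + 3 + 7 = 21 ≤ 23, interest score 16 + 11 + 16 + 8 = 51.
No other feasible combination does better.

51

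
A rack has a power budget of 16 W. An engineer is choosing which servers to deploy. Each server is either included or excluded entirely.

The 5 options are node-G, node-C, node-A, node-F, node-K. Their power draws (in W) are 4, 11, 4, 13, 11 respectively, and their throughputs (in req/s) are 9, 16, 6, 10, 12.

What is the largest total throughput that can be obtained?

Allowing fractional choices, the relaxed optimum would be about 26.6, but servers are indivisible.
node-C + node-A: power draw 11 + 4 = 15 ≤ 16, throughput 16 + 6 = 22.
node-G + node-C: power draw 4 + 11 = 15 ≤ 16, throughput 9 + 16 = 25.
node-G + node-K: power draw 4 + 11 = 15 ≤ 16, throughput 9 + 12 = 21.
Best is node-G and node-C with total throughput 25.

25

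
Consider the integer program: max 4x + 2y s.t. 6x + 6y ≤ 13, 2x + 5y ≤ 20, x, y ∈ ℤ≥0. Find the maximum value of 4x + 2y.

Relaxing integrality, the LP optimum is 8.67 at (x,y) = (2.17, 0), which is not an integer point.
(x,y)=(2,0): 6·2+6·0=12≤13, 2·2+5·0=4≤20, objective 8.
(x,y)=(1,1): 6·1+6·1=12≤13, 2·1+5·1=7≤20, objective 6.
(x,y)=(1,0): 6·1+6·0=6≤13, 2·1+5·0=2≤20, objective 4.
Maximum is 8 at (x,y)=(2,0).

8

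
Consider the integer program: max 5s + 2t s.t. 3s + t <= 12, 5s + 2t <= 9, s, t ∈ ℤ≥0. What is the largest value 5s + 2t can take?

9

(s,t)=(1,2): 3·1+1·2=5≤12, 5·1+2·2=9≤9, objective 9.
(s,t)=(1,1): 3·1+1·1=4≤12, 5·1+2·1=7≤9, objective 7.
Maximum is 9 at (s,t)=(1,2).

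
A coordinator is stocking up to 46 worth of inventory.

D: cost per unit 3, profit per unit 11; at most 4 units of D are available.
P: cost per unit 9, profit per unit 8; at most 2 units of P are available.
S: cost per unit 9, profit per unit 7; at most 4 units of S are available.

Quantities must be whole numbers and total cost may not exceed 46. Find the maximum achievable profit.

67

This is a bounded integer knapsack.
4×D, 1×P, and 2×S: cost 39 ≤ 46, profit 4·11 + 1·8 + 2·7 = 66.
4×D, 2×P, and 1×S: cost 39 ≤ 46, profit 4·11 + 2·8 + 1·7 = 67.
Best is 67.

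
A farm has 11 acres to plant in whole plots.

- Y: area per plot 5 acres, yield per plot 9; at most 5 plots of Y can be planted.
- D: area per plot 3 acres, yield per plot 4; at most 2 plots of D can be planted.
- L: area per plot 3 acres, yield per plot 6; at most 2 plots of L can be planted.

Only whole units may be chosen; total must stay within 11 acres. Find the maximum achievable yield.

1×Y and 2×L: area 11 ≤ 11, yield 1·9 + 2·6 = 21.
1×Y, 1×D, and 1×L: area 11 ≤ 11, yield 1·9 + 1·4 + 1·6 = 19.
Best is 21.

21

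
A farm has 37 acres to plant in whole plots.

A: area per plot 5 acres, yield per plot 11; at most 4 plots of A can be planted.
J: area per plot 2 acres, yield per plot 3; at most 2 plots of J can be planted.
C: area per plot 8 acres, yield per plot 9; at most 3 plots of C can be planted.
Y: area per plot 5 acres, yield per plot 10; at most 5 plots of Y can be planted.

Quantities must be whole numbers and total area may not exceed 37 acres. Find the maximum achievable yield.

77

A has the best ratio (11/5); taking only A gives at most 4×11 = 44 (stopped by the supply cap of 4).
Mixing does better — 4×A, 1×J, and 3×Y: area 37 ≤ 37, yield 4·11 + 1·3 + 3·10 = 77.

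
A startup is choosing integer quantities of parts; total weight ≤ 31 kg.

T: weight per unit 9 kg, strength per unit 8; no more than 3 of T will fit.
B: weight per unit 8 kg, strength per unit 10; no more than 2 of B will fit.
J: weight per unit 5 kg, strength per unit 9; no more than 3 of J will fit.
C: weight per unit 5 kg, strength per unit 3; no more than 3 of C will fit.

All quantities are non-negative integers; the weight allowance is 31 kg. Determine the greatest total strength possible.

47

2×B, 2×J, and 1×C: weight 31 ≤ 31, strength 2·10 + 2·9 + 1·3 = 41.
2×B and 3×J: weight 31 ≤ 31, strength 2·10 + 3·9 = 47.
Best is 47.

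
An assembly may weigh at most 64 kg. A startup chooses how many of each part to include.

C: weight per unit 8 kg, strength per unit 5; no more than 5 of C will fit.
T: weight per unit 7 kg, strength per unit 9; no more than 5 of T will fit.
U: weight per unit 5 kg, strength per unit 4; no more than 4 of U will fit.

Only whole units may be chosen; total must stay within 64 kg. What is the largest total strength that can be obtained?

T has the best ratio (9/7); taking only T gives at most 5×9 = 45 (stopped by the supply cap of 5).
Mixing does better — 1×C, 5×T, and 4×U: weight 63 ≤ 64, strength 1·5 + 5·9 + 4·4 = 66.

66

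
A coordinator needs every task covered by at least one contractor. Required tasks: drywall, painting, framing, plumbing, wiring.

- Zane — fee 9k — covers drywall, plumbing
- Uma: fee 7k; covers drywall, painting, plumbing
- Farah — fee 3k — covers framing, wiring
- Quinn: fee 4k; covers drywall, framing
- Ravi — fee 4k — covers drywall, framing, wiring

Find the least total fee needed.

The greedy cost-per-new-task heuristic would pick Ravi and Uma for 11, but a cheaper cover exists.
Choose Uma and Farah: together they cover drywall, painting, framing, plumbing, wiring — every task.
Total fee: 7 + 3 = 10.
No cover costs less than 10.

10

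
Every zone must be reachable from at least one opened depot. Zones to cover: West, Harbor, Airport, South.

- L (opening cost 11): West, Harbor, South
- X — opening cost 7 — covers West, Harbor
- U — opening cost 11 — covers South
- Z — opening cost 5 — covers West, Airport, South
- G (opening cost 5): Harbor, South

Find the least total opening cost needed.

10

Choose Z and G: together they cover West, Harbor, Airport, South — every zone.
Total opening cost: 5 + 5 = 10.
No cover costs less than 10.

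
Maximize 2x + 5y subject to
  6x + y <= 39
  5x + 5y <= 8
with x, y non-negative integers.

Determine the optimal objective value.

5

The continuous relaxation peaks at (0, 1.6) with value 8.00; rounding to a feasible lattice point costs some objective.
(x,y)=(0,1): 6·0+1·1=1≤39, 5·0+5·1=5≤8, objective 5.
(x,y)=(1,0): 6·1+1·0=6≤39, 5·1+5·0=5≤8, objective 2.
Maximum is 5 at (x,y)=(0,1).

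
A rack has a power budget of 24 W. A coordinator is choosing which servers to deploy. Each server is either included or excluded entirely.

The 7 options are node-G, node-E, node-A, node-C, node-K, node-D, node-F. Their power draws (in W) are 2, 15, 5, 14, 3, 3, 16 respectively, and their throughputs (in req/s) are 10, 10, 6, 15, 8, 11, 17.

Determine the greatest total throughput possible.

46

Take node-G, node-K, node-D, and node-F: power draw 2 + 3 + 3 + 16 = 24 ≤ 24, throughput 10 + 8 + 11 + 17 = 46.
No other feasible combination does better.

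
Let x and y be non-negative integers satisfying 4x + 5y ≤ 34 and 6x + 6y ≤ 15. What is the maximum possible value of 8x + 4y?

(x,y)=(2,0) is feasible, giving 16.
(x,y)=(1,1) is feasible, giving 12.
(x,y)=(1,0) is feasible, giving 8.
Maximum is 16 at (x,y)=(2,0).

16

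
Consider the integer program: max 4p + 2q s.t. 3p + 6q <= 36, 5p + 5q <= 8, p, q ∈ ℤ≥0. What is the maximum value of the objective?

4

Relaxing integrality, the LP optimum is 6.40 at (p,q) = (1.6, 0), which is not an integer point.
(p,q)=(1,0) is feasible, giving 4.
(p,q)=(0,1) is feasible, giving 2.
(p,q)=(0,0) is feasible, giving 0.
The best lattice point is (1,0), giving 4.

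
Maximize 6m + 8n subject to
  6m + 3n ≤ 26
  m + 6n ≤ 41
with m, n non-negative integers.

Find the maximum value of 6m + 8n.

54

The continuous relaxation peaks at (1, 6.67) with value 59.33; rounding to a feasible lattice point costs some objective.
(m,n)=(1,6): 6·1+3·6=24≤26, 1·1+6·6=37≤41, objective 54.
(m,n)=(0,6): 6·0+3·6=18≤26, 1·0+6·6=36≤41, objective 48.
(m,n)=(1,5): 6·1+3·5=21≤26, 1·1+6·5=31≤41, objective 46.
No feasible integer point exceeds 54.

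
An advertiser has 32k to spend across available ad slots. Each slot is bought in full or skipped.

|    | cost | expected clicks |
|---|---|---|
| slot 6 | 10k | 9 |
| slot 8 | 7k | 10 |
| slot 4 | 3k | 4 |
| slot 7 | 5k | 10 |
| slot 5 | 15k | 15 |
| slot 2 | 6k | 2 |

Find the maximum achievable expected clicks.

39

This is a 0-1 knapsack instance.
Allowing fractional choices, the relaxed optimum would be about 40.8, but ad slots are indivisible.
slot 6 + slot 8 + slot 4 + slot 7 + slot 2: cost 10 + 7 + 3 + 5 + 6 = 31 ≤ 32, expected clicks 9 + 10 + 4 + 10 + 2 = 35.
slot 8 + slot 4 + slot 7 + slot 5: cost 7 + 3 + 5 + 15 = 30 ≤ 32, expected clicks 10 + 4 + 10 + 15 = 39.
slot 8 + slot 7 + slot 5: cost 7 + 5 + 15 = 27 ≤ 32, expected clicks 10 + 10 + 15 = 35.
Best is slot 8, slot 4, slot 7, and slot 5 with total expected clicks 39.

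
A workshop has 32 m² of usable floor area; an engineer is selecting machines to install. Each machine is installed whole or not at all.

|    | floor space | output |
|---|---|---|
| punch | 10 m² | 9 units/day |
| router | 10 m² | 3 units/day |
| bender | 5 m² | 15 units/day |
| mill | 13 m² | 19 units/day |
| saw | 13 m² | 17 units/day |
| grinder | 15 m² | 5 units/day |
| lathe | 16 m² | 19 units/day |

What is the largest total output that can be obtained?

51

This is a 0-1 knapsack instance.
Take bender, mill, and saw: floor space 5 + 13 + 13 = 31 ≤ 32, output 15 + 19 + 17 = 51.
No other feasible combination does better.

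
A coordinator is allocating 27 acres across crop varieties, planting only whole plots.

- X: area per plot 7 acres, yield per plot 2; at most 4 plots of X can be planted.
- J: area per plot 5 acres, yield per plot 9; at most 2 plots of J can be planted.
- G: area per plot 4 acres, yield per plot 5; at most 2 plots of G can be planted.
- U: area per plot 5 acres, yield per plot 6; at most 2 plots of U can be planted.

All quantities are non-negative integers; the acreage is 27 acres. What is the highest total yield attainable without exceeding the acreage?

This is a bounded integer knapsack.
Take 2×J, 1×G, and 2×U: area 24 ≤ 27, yield 2·9 + 1·5 + 2·6 = 35.
J has the best ratio (9/5) and is taken to its limit of 2; remaining capacity is filled optimally with the others.

35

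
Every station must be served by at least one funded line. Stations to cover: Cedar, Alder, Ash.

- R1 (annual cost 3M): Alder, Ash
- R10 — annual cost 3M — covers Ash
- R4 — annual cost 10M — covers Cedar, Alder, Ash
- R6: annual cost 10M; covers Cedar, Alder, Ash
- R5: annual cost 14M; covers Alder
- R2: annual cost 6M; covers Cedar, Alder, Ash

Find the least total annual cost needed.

6

The greedy cost-per-new-station heuristic would pick R1 and R2 for 9, but a cheaper cover exists.
R2 alone covers Cedar, Alder, Ash — every station.
Total annual cost: 6.
No cover costs less than 6.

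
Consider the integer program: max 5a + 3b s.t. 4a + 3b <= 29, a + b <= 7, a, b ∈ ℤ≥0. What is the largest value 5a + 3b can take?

35

(a,b)=(7,0): 4·7+3·0=28≤29, 1·7+1·0=7≤7, objective 35.
(a,b)=(6,1): 4·6+3·1=27≤29, 1·6+1·1=7≤7, objective 33.
(a,b)=(6,0): 4·6+3·0=24≤29, 1·6+1·0=6≤7, objective 30.
Maximum is 35 at (a,b)=(7,0).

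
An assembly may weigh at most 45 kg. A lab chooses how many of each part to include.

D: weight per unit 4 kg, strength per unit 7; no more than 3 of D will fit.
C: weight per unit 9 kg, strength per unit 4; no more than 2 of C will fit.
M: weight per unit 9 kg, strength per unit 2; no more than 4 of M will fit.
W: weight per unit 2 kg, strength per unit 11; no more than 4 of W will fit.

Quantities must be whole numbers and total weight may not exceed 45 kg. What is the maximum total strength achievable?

W has the best ratio (11/2); taking only W gives at most 4×11 = 44 (stopped by the supply cap of 4).
Mixing does better — 3×D, 2×C, and 4×W: weight 38 ≤ 45, strength 3·7 + 2·4 + 4·11 = 73.

73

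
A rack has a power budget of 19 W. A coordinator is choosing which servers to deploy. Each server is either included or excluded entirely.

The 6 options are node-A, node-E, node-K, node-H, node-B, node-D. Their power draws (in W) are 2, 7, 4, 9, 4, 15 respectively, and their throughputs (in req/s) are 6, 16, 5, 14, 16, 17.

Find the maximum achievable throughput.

43

Allowing fractional choices, the relaxed optimum would be about 47.3, but servers are indivisible.
node-A + node-E + node-K + node-B: power draw 2 + 7 + 4 + 4 = 17 ≤ 19, throughput 6 + 16 + 5 + 16 = 43.
node-A + node-K + node-H + node-B: power draw 2 + 4 + 9 + 4 = 19 ≤ 19, throughput 6 + 5 + 14 + 16 = 41.
Best is node-A, node-E, node-K, and node-B with total throughput 43.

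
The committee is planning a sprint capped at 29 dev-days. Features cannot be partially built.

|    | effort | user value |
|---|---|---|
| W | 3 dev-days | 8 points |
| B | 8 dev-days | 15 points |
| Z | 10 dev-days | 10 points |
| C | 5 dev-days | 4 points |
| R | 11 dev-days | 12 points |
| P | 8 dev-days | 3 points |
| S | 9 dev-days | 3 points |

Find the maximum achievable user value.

39

This is an integer program with binary decision variables.
W + B + C + R: effort 3 + 8 + 5 + 11 = 27 ≤ 29, user value 8 + 15 + 4 + 12 = 39.
B + Z + R: effort 8 + 10 + 11 = 29 ≤ 29, user value 15 + 10 + 12 = 37.
W + B + Z + C: effort 3 + 8 + 10 + 5 = 26 ≤ 29, user value 8 + 15 + 10 + 4 = 37.
Best is W, B, C, and R with total user value 39.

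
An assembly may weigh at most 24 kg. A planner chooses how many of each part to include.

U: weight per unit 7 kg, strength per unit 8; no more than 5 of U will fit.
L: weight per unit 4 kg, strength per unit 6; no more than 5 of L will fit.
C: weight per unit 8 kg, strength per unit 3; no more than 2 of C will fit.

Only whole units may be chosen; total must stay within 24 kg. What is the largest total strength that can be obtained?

1×U and 4×L: weight 23 ≤ 24, strength 1·8 + 4·6 = 32.
5×L: weight 20 ≤ 24, strength 5·6 = 30.
Best is 32.

32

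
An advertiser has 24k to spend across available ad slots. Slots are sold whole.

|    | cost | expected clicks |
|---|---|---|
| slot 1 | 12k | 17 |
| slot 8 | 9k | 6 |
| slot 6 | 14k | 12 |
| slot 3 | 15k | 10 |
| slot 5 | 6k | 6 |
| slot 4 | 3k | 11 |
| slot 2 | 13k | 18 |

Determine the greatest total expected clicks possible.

slot 5 + slot 4 + slot 2: cost 6 + 3 + 13 = 22 ≤ 24, expected clicks 6 + 11 + 18 = 35.
slot 1 + slot 5 + slot 4: cost 12 + 6 + 3 = 21 ≤ 24, expected clicks 17 + 6 + 11 = 34.
slot 1 + slot 8 + slot 4: cost 12 + 9 + 3 = 24 ≤ 24, expected clicks 17 + 6 + 11 = 34.
Best is slot 5, slot 4, and slot 2 with total expected clicks 35.

35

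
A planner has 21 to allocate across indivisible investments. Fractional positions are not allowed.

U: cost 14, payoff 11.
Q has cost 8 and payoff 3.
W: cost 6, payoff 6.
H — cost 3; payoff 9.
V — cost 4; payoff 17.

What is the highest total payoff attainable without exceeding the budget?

37

This is a 0-1 knapsack instance.
Take U, H, and V: cost 14 + 3 + 4 = 21 ≤ 21, payoff 11 + 9 + 17 = 37.
No other feasible combination does better.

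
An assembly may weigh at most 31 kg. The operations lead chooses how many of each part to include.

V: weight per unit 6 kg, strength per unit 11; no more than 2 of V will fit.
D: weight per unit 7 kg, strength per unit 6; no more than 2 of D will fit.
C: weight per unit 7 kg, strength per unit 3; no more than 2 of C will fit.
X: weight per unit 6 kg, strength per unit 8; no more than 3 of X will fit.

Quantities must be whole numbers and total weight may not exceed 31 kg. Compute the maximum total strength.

46

This is a bounded integer knapsack.
Take 2×V and 3×X: weight 30 ≤ 31, strength 2·11 + 3·8 = 46.
V has the best ratio (11/6) and is taken to its limit of 2; remaining capacity is filled optimally with the others.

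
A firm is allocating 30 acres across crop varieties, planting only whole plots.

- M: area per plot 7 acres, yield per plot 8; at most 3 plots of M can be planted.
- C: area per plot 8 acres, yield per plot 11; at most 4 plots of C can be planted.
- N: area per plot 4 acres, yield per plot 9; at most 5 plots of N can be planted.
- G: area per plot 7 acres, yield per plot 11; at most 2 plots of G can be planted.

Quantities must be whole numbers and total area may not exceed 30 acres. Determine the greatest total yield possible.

This is a bounded integer knapsack.
Take 4×N and 2×G: area 30 ≤ 30, yield 4·9 + 2·11 = 58.
No other integer combination yields more.

58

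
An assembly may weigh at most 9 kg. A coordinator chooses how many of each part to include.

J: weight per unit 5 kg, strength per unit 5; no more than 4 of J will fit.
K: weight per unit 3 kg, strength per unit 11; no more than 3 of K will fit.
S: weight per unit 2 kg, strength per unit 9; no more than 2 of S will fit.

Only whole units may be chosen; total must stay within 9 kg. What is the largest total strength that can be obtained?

This is a bounded integer knapsack.
S has the best ratio (9/2); taking only S gives at most 2×9 = 18 (stopped by the supply cap of 2).
Mixing does better — 3×K: weight 9 ≤ 9, strength 3·11 = 33.

33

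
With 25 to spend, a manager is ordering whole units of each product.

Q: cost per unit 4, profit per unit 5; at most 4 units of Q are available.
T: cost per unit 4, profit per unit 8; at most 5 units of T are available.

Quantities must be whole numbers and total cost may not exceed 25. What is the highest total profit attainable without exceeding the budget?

Take 1×Q and 5×T: cost 24 ≤ 25, profit 1·5 + 5·8 = 45.
T has the best ratio (8/4) and is taken to its limit of 5; remaining capacity is filled optimally with the others.

45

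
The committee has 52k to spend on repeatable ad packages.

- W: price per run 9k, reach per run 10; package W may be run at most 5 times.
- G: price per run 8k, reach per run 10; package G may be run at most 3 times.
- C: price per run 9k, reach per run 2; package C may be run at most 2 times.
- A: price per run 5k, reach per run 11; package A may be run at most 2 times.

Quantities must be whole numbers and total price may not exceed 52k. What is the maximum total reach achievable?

72

This is a bounded integer knapsack.
Take 2×W, 3×G, and 2×A: price 52 ≤ 52, reach 2·10 + 3·10 + 2·11 = 72.
A has the best ratio (11/5) and is taken to its limit of 2; remaining capacity is filled optimally with the others.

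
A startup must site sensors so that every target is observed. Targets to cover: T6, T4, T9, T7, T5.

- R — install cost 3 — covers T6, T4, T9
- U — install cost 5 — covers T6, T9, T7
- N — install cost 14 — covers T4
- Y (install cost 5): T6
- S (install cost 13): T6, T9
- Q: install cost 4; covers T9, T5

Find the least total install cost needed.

Choose R, U, and Q: together they cover T6, T4, T9, T7, T5 — every target.
Total install cost: 3 + 5 + 4 = 12.
No cover costs less than 12.

12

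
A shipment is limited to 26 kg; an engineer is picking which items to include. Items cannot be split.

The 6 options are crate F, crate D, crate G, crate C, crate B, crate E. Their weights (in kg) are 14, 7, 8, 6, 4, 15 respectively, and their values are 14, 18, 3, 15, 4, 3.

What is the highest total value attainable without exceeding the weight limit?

crate D + crate G + crate C + crate B: weight 7 + 8 + 6 + 4 = 25 ≤ 26, value 18 + 3 + 15 + 4 = 40.
crate D + crate C + crate B: weight 7 + 6 + 4 = 17 ≤ 26, value 18 + 15 + 4 = 37.
Best is crate D, crate G, crate C, and crate B with total value 40.

40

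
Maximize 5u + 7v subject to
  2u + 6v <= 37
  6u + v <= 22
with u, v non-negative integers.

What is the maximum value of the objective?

(u,v)=(2,5) is feasible, giving 45.
(u,v)=(3,4) is feasible, giving 43.
(u,v)=(1,5) is feasible, giving 40.
No feasible integer point exceeds 45.

45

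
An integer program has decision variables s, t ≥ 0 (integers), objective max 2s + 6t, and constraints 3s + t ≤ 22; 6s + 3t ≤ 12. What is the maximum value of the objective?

24

(s,t)=(0,4) is feasible, giving 24.
(s,t)=(0,3) is feasible, giving 18.
Maximum is 24 at (s,t)=(0,4).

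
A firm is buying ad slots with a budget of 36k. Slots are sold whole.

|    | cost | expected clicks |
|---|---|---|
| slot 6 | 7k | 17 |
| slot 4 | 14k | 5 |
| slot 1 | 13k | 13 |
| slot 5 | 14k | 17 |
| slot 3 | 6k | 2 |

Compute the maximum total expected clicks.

47

Take slot 6, slot 1, and slot 5: cost 7 + 13 + 14 = 34 ≤ 36, expected clicks 17 + 13 + 17 = 47.
No other feasible combination does better.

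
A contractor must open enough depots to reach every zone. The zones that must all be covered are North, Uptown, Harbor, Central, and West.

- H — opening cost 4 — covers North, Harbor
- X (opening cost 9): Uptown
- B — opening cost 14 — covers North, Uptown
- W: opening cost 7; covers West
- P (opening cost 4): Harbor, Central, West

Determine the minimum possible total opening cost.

Choose H, X, and P: together they cover North, Uptown, Harbor, Central, West — every zone.
Total opening cost: 4 + 9 + 4 = 17.
No cover costs less than 17.

17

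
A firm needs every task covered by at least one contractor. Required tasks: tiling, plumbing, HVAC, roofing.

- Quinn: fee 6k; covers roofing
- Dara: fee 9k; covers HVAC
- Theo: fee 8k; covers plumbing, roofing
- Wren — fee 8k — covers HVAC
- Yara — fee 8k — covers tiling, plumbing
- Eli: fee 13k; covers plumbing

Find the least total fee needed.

22

The greedy cost-per-new-task heuristic would pick Theo, Wren, and Yara for 24, but a cheaper cover exists.
Choose Quinn, Wren, and Yara: together they cover tiling, plumbing, HVAC, roofing — every task.
Total fee: 6 + 8 + 8 = 22.
No cover costs less than 22.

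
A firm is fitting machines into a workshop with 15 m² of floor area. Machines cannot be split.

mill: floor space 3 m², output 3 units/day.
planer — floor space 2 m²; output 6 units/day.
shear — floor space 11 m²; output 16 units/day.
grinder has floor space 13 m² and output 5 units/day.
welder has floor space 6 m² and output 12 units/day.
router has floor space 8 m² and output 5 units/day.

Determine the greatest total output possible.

Take planer and shear: floor space 2 + 11 = 13 ≤ 15, output 6 + 16 = 22.
No other feasible combination does better.

22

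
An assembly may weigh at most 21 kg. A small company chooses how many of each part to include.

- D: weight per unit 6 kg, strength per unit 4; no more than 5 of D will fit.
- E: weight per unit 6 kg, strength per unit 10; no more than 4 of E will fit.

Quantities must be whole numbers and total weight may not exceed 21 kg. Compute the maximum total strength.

Take 3×E: weight 18 ≤ 21, strength 3·10 = 30.
No other integer combination yields more.

30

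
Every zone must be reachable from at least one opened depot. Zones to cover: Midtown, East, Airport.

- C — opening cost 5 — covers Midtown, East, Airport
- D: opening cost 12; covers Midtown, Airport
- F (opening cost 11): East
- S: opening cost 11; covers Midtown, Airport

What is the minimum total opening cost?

5

C alone covers Midtown, East, Airport — every zone.
Total opening cost: 5.
No cover costs less than 5.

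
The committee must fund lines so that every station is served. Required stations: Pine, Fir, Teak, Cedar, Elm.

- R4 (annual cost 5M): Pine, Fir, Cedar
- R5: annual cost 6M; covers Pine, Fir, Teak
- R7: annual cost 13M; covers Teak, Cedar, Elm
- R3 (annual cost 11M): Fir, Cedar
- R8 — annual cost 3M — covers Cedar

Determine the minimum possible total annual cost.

This is an integer covering problem.
The greedy cost-per-new-station heuristic would pick R4, R5, and R7 for 24, but a cheaper cover exists.
Choose R4 and R7: together they cover Pine, Fir, Teak, Cedar, Elm — every station.
Total annual cost: 5 + 13 = 18.
No cover costs less than 18.

18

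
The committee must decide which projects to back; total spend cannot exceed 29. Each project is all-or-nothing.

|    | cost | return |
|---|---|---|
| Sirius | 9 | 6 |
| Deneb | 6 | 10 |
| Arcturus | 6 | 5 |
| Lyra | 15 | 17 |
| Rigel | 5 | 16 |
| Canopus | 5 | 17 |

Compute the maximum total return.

Allowing fractional choices, the relaxed optimum would be about 57.7, but projects are indivisible.
Sirius + Deneb + Rigel + Canopus: cost 9 + 6 + 5 + 5 = 25 ≤ 29, return 6 + 10 + 16 + 17 = 49.
Lyra + Rigel + Canopus: cost 15 + 5 + 5 = 25 ≤ 29, return 17 + 16 + 17 = 50.
Deneb + Arcturus + Rigel + Canopus: cost 6 + 6 + 5 + 5 = 22 ≤ 29, return 10 + 5 + 16 + 17 = 48.
Best is Lyra, Rigel, and Canopus with total return 50.

50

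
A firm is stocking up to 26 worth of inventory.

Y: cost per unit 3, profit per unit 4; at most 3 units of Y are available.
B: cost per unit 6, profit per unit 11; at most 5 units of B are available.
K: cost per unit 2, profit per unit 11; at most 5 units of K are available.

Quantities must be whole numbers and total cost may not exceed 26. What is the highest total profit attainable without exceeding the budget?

81

Take 1×Y, 2×B, and 5×K: cost 25 ≤ 26, profit 1·4 + 2·11 + 5·11 = 81.
K has the best ratio (11/2) and is taken to its limit of 5; remaining capacity is filled optimally with the others.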